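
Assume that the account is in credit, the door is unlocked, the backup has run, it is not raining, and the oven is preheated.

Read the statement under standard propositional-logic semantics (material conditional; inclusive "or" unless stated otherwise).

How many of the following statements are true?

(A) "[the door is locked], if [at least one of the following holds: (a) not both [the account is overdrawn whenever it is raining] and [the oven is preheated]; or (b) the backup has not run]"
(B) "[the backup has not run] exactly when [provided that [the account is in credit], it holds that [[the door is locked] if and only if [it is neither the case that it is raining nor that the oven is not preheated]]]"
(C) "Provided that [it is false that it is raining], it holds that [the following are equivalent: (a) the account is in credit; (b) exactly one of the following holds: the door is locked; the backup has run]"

Let V = "it is raining" (F), K = "the account is overdrawn" (F), H = "the oven is preheated" (T), W = "the backup has run" (T), U = "the door is locked" (F).

(A): This is (((V → K) ↑ H) ∨ ¬W) → U.

V → K = F → F = T
(V → K) ↑ H = T ↑ T = F
¬W = ¬T = F
((V → K) ↑ H) ∨ ¬W = F ∨ F = F
(((V → K) ↑ H) ∨ ¬W) → U = F → F = T
Hence (A) is true.

(B): This is ¬W ↔ (¬K → (U ↔ (V ↓ ¬H))).

¬W = ¬T = F
¬K = ¬F = T
¬H = ¬T = F
V ↓ ¬H = F ↓ F = T
U ↔ (V ↓ ¬H) = F ↔ T = F
¬K → (U ↔ (V ↓ ¬H)) = T → F = F
¬W ↔ (¬K → (U ↔ (V ↓ ¬H))) = F ↔ F = T
So (B) is true.

(C): Parsed as ¬V → (¬K ↔ (U ⊕ W))

¬V = ¬F = T
¬K = ¬F = T
U ⊕ W = F ⊕ T = T
¬K ↔ (U ⊕ W) = T ↔ T = T
¬V → (¬K ↔ (U ⊕ W)) = T → T = T
Thus (C) is true.

Count: 3.

3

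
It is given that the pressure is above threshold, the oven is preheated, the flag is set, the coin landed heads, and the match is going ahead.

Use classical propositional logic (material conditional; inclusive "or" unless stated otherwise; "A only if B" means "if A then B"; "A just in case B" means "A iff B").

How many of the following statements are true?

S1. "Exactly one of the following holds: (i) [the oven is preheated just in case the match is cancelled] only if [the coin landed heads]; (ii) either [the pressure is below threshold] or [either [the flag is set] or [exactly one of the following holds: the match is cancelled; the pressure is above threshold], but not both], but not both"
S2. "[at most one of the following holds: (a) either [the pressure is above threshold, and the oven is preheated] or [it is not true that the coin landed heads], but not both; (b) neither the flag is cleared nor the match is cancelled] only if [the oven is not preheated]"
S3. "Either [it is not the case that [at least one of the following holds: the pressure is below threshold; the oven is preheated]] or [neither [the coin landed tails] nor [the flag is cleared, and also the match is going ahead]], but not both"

3

Let Q = "the oven is preheated" (T), U = "the match is cancelled" (F), S = "the coin landed heads" (T), P = "the pressure is above threshold" (T), R = "the flag is set" (T).

S1: In symbols: ((Q <-> U) -> S) xor (~P xor (R xor (U xor P)))

Q <-> U = T <-> F = F
(Q <-> U) -> S = F -> T = T
~P = ~T = F
U xor P = F xor T = T
R xor (U xor P) = T xor T = F
~P xor (R xor (U xor P)) = F xor F = F
((Q <-> U) -> S) xor (~P xor (R xor (U xor P))) = T xor F = T
Thus S1 is true.

S2: Formalization: (((P & Q) xor ~S) nand (~R nor U)) -> ~Q

P & Q = T & T = T
~S = ~T = F
(P & Q) xor ~S = T xor F = T
~R = ~T = F
~R nor U = F nor F = T
((P & Q) xor ~S) nand (~R nor U) = T nand T = F
~Q = ~T = F
(((P & Q) xor ~S) nand (~R nor U)) -> ~Q = F -> F = T
So S2 is true.

S3: Formalization: ~(~P | Q) xor (~S nor (~R & ~U))

~P = ~T = F
~P | Q = F | T = T
~(~P | Q) = ~T = F
~S = ~T = F
~R = ~T = F
~U = ~F = T
~R & ~U = F & T = F
~S nor (~R & ~U) = F nor F = T
~(~P | Q) xor (~S nor (~R & ~U)) = F xor T = T
So S3 is true.

Count: 3.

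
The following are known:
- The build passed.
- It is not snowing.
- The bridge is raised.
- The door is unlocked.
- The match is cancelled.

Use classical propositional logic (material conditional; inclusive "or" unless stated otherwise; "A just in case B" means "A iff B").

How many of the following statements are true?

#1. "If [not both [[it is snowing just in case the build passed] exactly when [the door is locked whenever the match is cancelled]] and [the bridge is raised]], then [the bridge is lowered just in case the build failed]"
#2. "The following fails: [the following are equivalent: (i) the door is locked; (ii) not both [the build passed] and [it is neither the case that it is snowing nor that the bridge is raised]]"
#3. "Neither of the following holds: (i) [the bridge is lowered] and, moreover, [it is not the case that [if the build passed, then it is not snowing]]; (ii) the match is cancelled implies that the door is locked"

3

Let Q = "it is snowing" (F), P = "the build passed" (T), U = "the match is cancelled" (T), S = "the door is locked" (F), R = "the bridge is raised" (T).

#1: This is (((Q ↔ P) ↔ (U → S)) ↑ R) → (¬R ↔ ¬P).

Q ↔ P = F ↔ T = F
U → S = T → F = F
(Q ↔ P) ↔ (U → S) = F ↔ F = T
((Q ↔ P) ↔ (U → S)) ↑ R = T ↑ T = F
¬R = ¬T = F
¬P = ¬T = F
¬R ↔ ¬P = F ↔ F = T
(((Q ↔ P) ↔ (U → S)) ↑ R) → (¬R ↔ ¬P) = F → T = T
Thus #1 is true.

#2: Formalization: ¬(S ↔ (P ↑ (Q ↓ R)))

Q ↓ R = F ↓ T = F
P ↑ (Q ↓ R) = T ↑ F = T
S ↔ (P ↑ (Q ↓ R)) = F ↔ T = F
¬(S ↔ (P ↑ (Q ↓ R))) = ¬F = T
Thus #2 is true.

#3: Formalization: (¬R ∧ ¬(P → ¬Q)) ↓ (U → S)

¬R = ¬T = F
¬Q = ¬F = T
P → ¬Q = T → T = T
¬(P → ¬Q) = ¬T = F
¬R ∧ ¬(P → ¬Q) = F ∧ F = F
U → S = T → F = F
(¬R ∧ ¬(P → ¬Q)) ↓ (U → S) = F ↓ F = T
Hence #3 is true.

Count: 3.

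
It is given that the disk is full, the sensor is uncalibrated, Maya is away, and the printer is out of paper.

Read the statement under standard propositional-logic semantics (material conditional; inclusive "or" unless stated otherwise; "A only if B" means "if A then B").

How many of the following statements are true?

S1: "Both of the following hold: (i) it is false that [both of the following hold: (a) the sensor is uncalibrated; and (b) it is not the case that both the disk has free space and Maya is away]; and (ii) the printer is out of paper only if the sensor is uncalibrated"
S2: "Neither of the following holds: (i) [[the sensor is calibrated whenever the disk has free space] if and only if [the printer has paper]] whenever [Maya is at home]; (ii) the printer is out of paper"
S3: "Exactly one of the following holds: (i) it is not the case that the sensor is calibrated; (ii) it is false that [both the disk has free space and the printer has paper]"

0

Let Q = "the sensor is calibrated" (F), P = "the disk is full" (T), R = "Maya is at home" (F), S = "the printer has paper" (F).

S1: Parsed as ¬(¬Q ∧ (¬P ↑ ¬R)) ∧ (¬S → ¬Q)

¬Q = ¬F = T
¬P = ¬T = F
¬R = ¬F = T
¬P ↑ ¬R = F ↑ T = T
¬Q ∧ (¬P ↑ ¬R) = T ∧ T = T
¬(¬Q ∧ (¬P ↑ ¬R)) = ¬T = F
¬S = ¬F = T
¬Q = ¬F = T
¬S → ¬Q = T → T = T
¬(¬Q ∧ (¬P ↑ ¬R)) ∧ (¬S → ¬Q) = F ∧ T = F
Hence S1 is false.

S2: In symbols: (R → ((¬P → Q) ↔ S)) ↓ ¬S

¬P = ¬T = F
¬P → Q = F → F = T
(¬P → Q) ↔ S = T ↔ F = F
R → ((¬P → Q) ↔ S) = F → F = T
¬S = ¬F = T
(R → ((¬P → Q) ↔ S)) ↓ ¬S = T ↓ T = F
Thus S2 is false.

S3: Parsed as ¬Q ⊕ ¬(¬P ∧ S)

¬Q = ¬F = T
¬P = ¬T = F
¬P ∧ S = F ∧ F = F
¬(¬P ∧ S) = ¬F = T
¬Q ⊕ ¬(¬P ∧ S) = T ⊕ T = F
Hence S3 is false.

0 of the 3 statements are true (none).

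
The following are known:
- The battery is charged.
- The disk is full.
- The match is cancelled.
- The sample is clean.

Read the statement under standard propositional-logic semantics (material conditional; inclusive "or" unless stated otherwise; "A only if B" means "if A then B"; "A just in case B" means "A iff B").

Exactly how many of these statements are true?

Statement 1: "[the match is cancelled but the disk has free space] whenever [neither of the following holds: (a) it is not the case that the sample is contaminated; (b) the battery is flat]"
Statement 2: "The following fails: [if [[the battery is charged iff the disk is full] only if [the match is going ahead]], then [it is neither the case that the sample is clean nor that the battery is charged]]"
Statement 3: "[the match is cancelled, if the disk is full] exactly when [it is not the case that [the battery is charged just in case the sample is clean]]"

1

Let W = "the sample is contaminated" (F), M = "the battery is charged" (T), H = "the match is cancelled" (T), N = "the disk is full" (T).

Statement 1: This is (¬W ↓ ¬M) → (H ∧ ¬N).

¬W = ¬F = T
¬M = ¬T = F
¬W ↓ ¬M = T ↓ F = F
¬N = ¬T = F
H ∧ ¬N = T ∧ F = F
(¬W ↓ ¬M) → (H ∧ ¬N) = F → F = T
So Statement 1 is true.

Statement 2: In symbols: ¬(((M ↔ N) → ¬H) → (¬W ↓ M))

M ↔ N = T ↔ T = T
¬H = ¬T = F
(M ↔ N) → ¬H = T → F = F
¬W = ¬F = T
¬W ↓ M = T ↓ T = F
((M ↔ N) → ¬H) → (¬W ↓ M) = F → F = T
¬(((M ↔ N) → ¬H) → (¬W ↓ M)) = ¬T = F
Hence Statement 2 is false.

Statement 3: In symbols: (N → H) ↔ ¬(M ↔ ¬W)

N → H = T → T = T
¬W = ¬F = T
M ↔ ¬W = T ↔ T = T
¬(M ↔ ¬W) = ¬T = F
(N → H) ↔ ¬(M ↔ ¬W) = T ↔ F = F
Thus Statement 3 is false.

Count: 1.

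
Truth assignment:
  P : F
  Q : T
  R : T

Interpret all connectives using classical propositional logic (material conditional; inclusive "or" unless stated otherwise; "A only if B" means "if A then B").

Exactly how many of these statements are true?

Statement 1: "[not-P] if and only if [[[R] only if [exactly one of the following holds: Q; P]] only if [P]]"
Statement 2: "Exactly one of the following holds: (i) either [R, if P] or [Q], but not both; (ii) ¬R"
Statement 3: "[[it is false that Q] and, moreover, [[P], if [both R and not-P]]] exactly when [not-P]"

Statement 1: Parsed as ¬P ↔ ((R → (Q ⊕ P)) → P)

¬P = ¬F = T
Q ⊕ P = T ⊕ F = T
R → (Q ⊕ P) = T → T = T
(R → (Q ⊕ P)) → P = T → F = F
¬P ↔ ((R → (Q ⊕ P)) → P) = T ↔ F = F
Hence Statement 1 is false.

Statement 2: This is ((P → R) ⊕ Q) ⊕ ¬R.

P → R = F → T = T
(P → R) ⊕ Q = T ⊕ T = F
¬R = ¬T = F
((P → R) ⊕ Q) ⊕ ¬R = F ⊕ F = F
So Statement 2 is false.

Statement 3: In symbols: (¬Q ∧ ((R ∧ ¬P) → P)) ↔ ¬P

¬Q = ¬T = F
¬P = ¬F = T
R ∧ ¬P = T ∧ T = T
(R ∧ ¬P) → P = T → F = F
¬Q ∧ ((R ∧ ¬P) → P) = F ∧ F = F
¬P = ¬F = T
(¬Q ∧ ((R ∧ ¬P) → P)) ↔ ¬P = F ↔ T = F
Hence Statement 3 is false.

0 of the 3 statements are true (none).

0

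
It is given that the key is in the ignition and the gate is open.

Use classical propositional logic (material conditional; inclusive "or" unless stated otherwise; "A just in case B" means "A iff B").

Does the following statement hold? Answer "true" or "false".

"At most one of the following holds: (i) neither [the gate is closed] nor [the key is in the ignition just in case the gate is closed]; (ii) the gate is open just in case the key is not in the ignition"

true

Let Q = "the gate is open" (True), P = "the key is in the ignition" (True).
Parsed as (not Q nor (P iff not Q)) nand (Q iff not P)

not Q = not True = False
not Q = not True = False
P iff not Q = True iff False = False
not Q nor (P iff not Q) = False nor False = True
not P = not True = False
Q iff not P = True iff False = False
(not Q nor (P iff not Q)) nand (Q iff not P) = True nand False = True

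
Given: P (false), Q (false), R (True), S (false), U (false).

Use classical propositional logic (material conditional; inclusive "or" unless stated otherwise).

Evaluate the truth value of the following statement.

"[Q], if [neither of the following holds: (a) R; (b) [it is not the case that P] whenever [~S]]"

The statement is true.

This is (R nor (~S -> ~P)) -> Q.

~S = ~F = T
~P = ~F = T
~S -> ~P = T -> T = T
R nor (~S -> ~P) = T nor T = F
(R nor (~S -> ~P)) -> Q = F -> F = T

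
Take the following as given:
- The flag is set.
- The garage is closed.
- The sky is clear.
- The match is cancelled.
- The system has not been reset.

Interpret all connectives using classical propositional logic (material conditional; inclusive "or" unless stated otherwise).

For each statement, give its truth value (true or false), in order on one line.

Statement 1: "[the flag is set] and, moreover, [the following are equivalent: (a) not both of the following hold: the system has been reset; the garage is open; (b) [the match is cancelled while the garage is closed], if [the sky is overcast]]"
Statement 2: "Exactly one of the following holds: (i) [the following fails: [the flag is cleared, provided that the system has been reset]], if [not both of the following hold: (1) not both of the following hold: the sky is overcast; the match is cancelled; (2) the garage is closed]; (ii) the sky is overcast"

Let P = "the flag is set" (T), U = "the system has been reset" (F), Q = "the garage is closed" (T), R = "the sky is overcast" (F), S = "the match is cancelled" (T).

Statement 1: In symbols: P ∧ ((U ↑ ¬Q) ↔ (R → (S ∧ Q)))

¬Q = ¬T = F
U ↑ ¬Q = F ↑ F = T
S ∧ Q = T ∧ T = T
R → (S ∧ Q) = F → T = T
(U ↑ ¬Q) ↔ (R → (S ∧ Q)) = T ↔ T = T
P ∧ ((U ↑ ¬Q) ↔ (R → (S ∧ Q))) = T ∧ T = T
Hence Statement 1 is true.

Statement 2: Parsed as (((R ↑ S) ↑ Q) → ¬(U → ¬P)) ⊕ R

R ↑ S = F ↑ T = T
(R ↑ S) ↑ Q = T ↑ T = F
¬P = ¬T = F
U → ¬P = F → F = T
¬(U → ¬P) = ¬T = F
((R ↑ S) ↑ Q) → ¬(U → ¬P) = F → F = T
(((R ↑ S) ↑ Q) → ¬(U → ¬P)) ⊕ R = T ⊕ F = T
Thus Statement 2 is true.

Statement 1 True / Statement 2 True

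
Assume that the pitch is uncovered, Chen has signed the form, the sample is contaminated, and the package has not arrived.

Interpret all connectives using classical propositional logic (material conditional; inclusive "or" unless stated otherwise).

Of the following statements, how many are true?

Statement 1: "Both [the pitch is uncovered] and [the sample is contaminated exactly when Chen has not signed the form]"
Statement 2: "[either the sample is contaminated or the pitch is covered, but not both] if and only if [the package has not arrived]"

Let U = "the pitch is covered" (False), L = "the sample is contaminated" (True), D = "Chen has signed the form" (True), Q = "the package has arrived" (False).

Statement 1: Formalization: not U and (L iff not D)

not U = not False = True
not D = not True = False
L iff not D = True iff False = False
not U and (L iff not D) = True and False = False
Thus Statement 1 is false.

Statement 2: Parsed as (L xor U) iff not Q

L xor U = True xor False = True
not Q = not False = True
(L xor U) iff not Q = True iff True = True
Thus Statement 2 is true.

1 of the 2 statements is true (Statement 2).

1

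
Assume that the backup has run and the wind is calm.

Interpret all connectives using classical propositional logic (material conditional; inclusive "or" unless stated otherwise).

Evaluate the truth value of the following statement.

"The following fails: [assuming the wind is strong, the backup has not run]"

False

Let Q = "the wind is strong" (False), P = "the backup has run" (True).
Formalization: not (Q -> not P)

not P = not True = False
Q -> not P = False -> False = True
not (Q -> not P) = not True = False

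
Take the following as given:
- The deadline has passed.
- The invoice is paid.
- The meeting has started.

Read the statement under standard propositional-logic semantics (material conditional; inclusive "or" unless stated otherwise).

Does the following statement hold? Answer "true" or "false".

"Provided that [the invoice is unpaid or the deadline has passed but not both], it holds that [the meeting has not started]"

Let N = "the invoice is paid" (T), D = "the deadline has passed" (T), M = "the meeting has started" (T).
This is (~N xor D) -> ~M.

~N = ~T = F
~N xor D = F xor T = T
~M = ~T = F
(~N xor D) -> ~M = T -> F = F

false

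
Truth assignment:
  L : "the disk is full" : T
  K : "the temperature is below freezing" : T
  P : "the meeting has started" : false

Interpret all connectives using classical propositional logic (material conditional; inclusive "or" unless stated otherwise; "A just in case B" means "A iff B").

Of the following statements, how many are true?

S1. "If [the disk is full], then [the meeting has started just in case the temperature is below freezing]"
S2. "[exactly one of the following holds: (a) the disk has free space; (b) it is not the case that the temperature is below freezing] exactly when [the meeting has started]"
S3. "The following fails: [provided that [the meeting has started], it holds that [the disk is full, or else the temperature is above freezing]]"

S1: Parsed as L -> (P iff K)

P iff K = False iff True = False
L -> (P iff K) = True -> False = False
Hence S1 is false.

S2: Parsed as (not L xor not K) iff P

not L = not True = False
not K = not True = False
not L xor not K = False xor False = False
(not L xor not K) iff P = False iff False = True
So S2 is true.

S3: Parsed as not (P -> (L or not K))

not K = not True = False
L or not K = True or False = True
P -> (L or not K) = False -> True = True
not (P -> (L or not K)) = not True = False
Hence S3 is false.

Count: 1.

1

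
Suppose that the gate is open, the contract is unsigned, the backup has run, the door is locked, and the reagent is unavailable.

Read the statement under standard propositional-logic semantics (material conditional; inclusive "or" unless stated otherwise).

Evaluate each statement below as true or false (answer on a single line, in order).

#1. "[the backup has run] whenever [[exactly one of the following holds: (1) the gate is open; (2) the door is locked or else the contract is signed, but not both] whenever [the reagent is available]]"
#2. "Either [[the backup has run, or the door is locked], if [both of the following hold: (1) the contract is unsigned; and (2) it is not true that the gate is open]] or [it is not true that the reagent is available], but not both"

#1 true, #2 false

Let U = "the reagent is available" (F), P = "the gate is open" (T), S = "the door is locked" (T), Q = "the contract is signed" (F), R = "the backup has run" (T).

#1: Parsed as (U → (P ⊕ (S ⊕ Q))) → R

S ⊕ Q = T ⊕ F = T
P ⊕ (S ⊕ Q) = T ⊕ T = F
U → (P ⊕ (S ⊕ Q)) = F → F = T
(U → (P ⊕ (S ⊕ Q))) → R = T → T = T
So #1 is true.

#2: Parsed as ((¬Q ∧ ¬P) → (R ∨ S)) ⊕ ¬U

¬Q = ¬F = T
¬P = ¬T = F
¬Q ∧ ¬P = T ∧ F = F
R ∨ S = T ∨ T = T
(¬Q ∧ ¬P) → (R ∨ S) = F → T = T
¬U = ¬F = T
((¬Q ∧ ¬P) → (R ∨ S)) ⊕ ¬U = T ⊕ T = F
Hence #2 is false.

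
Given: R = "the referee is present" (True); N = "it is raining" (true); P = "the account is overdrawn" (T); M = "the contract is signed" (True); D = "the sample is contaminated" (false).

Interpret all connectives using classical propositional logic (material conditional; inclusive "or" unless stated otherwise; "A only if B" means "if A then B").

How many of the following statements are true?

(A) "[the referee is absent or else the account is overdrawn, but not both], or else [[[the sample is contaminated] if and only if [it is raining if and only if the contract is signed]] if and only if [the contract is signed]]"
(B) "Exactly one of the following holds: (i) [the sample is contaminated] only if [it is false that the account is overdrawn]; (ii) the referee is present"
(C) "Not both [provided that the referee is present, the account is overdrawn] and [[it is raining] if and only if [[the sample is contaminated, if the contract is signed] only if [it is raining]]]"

(A): In symbols: (¬R ⊕ P) ∨ ((D ↔ (N ↔ M)) ↔ M)

¬R = ¬T = F
¬R ⊕ P = F ⊕ T = T
N ↔ M = T ↔ T = T
D ↔ (N ↔ M) = F ↔ T = F
(D ↔ (N ↔ M)) ↔ M = F ↔ T = F
(¬R ⊕ P) ∨ ((D ↔ (N ↔ M)) ↔ M) = T ∨ F = T
Hence (A) is true.

(B): Parsed as (D → ¬P) ⊕ R

¬P = ¬T = F
D → ¬P = F → F = T
(D → ¬P) ⊕ R = T ⊕ T = F
Hence (B) is false.

(C): This is (R → P) ↑ (N ↔ ((M → D) → N)).

R → P = T → T = T
M → D = T → F = F
(M → D) → N = F → T = T
N ↔ ((M → D) → N) = T ↔ T = T
(R → P) ↑ (N ↔ ((M → D) → N)) = T ↑ T = F
So (C) is false.

1 of the 3 statements is true ((A)).

1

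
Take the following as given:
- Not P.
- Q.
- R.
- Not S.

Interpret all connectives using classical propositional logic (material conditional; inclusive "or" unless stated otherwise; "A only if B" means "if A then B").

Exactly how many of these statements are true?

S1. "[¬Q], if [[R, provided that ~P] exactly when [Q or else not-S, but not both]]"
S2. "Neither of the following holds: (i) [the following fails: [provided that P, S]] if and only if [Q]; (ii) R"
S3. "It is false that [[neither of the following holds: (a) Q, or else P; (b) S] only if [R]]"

S1: Parsed as ((~P -> R) <-> (Q xor ~S)) -> ~Q

~P = ~F = T
~P -> R = T -> T = T
~S = ~F = T
Q xor ~S = T xor T = F
(~P -> R) <-> (Q xor ~S) = T <-> F = F
~Q = ~T = F
((~P -> R) <-> (Q xor ~S)) -> ~Q = F -> F = T
Hence S1 is true.

S2: This is (~(P -> S) <-> Q) nor R.

P -> S = F -> F = T
~(P -> S) = ~T = F
~(P -> S) <-> Q = F <-> T = F
(~(P -> S) <-> Q) nor R = F nor T = F
Thus S2 is false.

S3: In symbols: ~(((Q | P) nor S) -> R)

Q | P = T | F = T
(Q | P) nor S = T nor F = F
((Q | P) nor S) -> R = F -> T = T
~(((Q | P) nor S) -> R) = ~T = F
Thus S3 is false.

True statements: 1.

1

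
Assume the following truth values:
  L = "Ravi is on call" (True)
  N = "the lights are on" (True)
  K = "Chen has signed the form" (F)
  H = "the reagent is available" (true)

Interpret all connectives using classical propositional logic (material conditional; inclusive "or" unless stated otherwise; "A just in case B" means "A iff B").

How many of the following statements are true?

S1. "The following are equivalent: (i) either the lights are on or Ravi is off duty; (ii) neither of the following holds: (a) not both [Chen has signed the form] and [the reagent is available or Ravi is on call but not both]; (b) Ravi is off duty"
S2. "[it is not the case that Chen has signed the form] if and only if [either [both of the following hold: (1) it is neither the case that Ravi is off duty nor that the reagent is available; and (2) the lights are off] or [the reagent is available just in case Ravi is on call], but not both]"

1

S1: In symbols: (N | ~L) <-> ((K nand (H xor L)) nor ~L)

~L = ~T = F
N | ~L = T | F = T
H xor L = T xor T = F
K nand (H xor L) = F nand F = T
~L = ~T = F
(K nand (H xor L)) nor ~L = T nor F = F
(N | ~L) <-> ((K nand (H xor L)) nor ~L) = T <-> F = F
Thus S1 is false.

S2: This is ~K <-> (((~L nor H) & ~N) xor (H <-> L)).

~K = ~F = T
~L = ~T = F
~L nor H = F nor T = F
~N = ~T = F
(~L nor H) & ~N = F & F = F
H <-> L = T <-> T = T
((~L nor H) & ~N) xor (H <-> L) = F xor T = T
~K <-> (((~L nor H) & ~N) xor (H <-> L)) = T <-> T = T
So S2 is true.

1 of the 2 statements is true (S2).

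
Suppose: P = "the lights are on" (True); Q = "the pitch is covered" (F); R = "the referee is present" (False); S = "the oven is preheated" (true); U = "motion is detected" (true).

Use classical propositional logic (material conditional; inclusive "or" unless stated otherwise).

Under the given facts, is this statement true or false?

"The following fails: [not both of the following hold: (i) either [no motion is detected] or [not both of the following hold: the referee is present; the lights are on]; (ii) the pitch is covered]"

False.

Values: U=T, R=F, P=T, Q=F.
Parsed as ¬((¬U ∨ (R ↑ P)) ↑ Q)

¬U = ¬T = F
R ↑ P = F ↑ T = T
¬U ∨ (R ↑ P) = F ∨ T = T
(¬U ∨ (R ↑ P)) ↑ Q = T ↑ F = T
¬((¬U ∨ (R ↑ P)) ↑ Q) = ¬T = F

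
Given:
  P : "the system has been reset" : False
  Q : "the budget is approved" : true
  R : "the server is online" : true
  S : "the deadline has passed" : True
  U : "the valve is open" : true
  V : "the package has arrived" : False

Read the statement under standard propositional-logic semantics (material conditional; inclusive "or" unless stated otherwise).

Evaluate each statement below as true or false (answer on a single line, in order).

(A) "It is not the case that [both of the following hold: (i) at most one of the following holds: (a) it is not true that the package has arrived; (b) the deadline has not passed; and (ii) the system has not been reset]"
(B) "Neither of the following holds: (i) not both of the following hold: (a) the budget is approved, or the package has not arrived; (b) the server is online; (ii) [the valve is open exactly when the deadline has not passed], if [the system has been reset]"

(A): Parsed as ~((~V nand ~S) & ~P)

~V = ~F = T
~S = ~T = F
~V nand ~S = T nand F = T
~P = ~F = T
(~V nand ~S) & ~P = T & T = T
~((~V nand ~S) & ~P) = ~T = F
Hence (A) is false.

(B): Formalization: ((Q | ~V) nand R) nor (P -> (U <-> ~S))

~V = ~F = T
Q | ~V = T | T = T
(Q | ~V) nand R = T nand T = F
~S = ~T = F
U <-> ~S = T <-> F = F
P -> (U <-> ~S) = F -> F = T
((Q | ~V) nand R) nor (P -> (U <-> ~S)) = F nor T = F
Hence (B) is false.

(A) F, (B) F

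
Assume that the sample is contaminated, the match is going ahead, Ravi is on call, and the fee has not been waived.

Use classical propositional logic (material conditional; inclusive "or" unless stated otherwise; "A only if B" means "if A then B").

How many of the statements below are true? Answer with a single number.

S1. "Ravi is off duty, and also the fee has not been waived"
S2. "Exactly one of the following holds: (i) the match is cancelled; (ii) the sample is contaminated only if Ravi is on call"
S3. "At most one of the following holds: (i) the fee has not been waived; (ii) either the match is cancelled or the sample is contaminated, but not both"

Let R = "Ravi is on call" (True), S = "the fee has been waived" (False), Q = "the match is cancelled" (False), P = "the sample is contaminated" (True).

S1: In symbols: not R and not S

not R = not True = False
not S = not False = True
not R and not S = False and True = False
Thus S1 is false.

S2: Formalization: Q xor (P -> R)

P -> R = True -> True = True
Q xor (P -> R) = False xor True = True
Thus S2 is true.

S3: Formalization: not S nand (Q xor P)

not S = not False = True
Q xor P = False xor True = True
not S nand (Q xor P) = True nand True = False
So S3 is false.

1 of the 3 statements is true (S2).

1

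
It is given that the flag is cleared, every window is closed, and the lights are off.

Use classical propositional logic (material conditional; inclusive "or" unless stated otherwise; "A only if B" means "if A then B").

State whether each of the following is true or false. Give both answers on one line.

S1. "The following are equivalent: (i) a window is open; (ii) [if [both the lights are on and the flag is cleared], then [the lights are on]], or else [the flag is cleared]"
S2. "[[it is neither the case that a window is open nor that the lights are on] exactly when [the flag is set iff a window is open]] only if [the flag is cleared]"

S1 False / S2 True

Let Q = "a window is open" (False), R = "the lights are on" (False), P = "the flag is set" (False).

S1: Parsed as Q iff (((R and not P) -> R) or not P)

not P = not False = True
R and not P = False and True = False
(R and not P) -> R = False -> False = True
not P = not False = True
((R and not P) -> R) or not P = True or True = True
Q iff (((R and not P) -> R) or not P) = False iff True = False
So S1 is false.

S2: Formalization: ((Q nor R) iff (P iff Q)) -> not P

Q nor R = False nor False = True
P iff Q = False iff False = True
(Q nor R) iff (P iff Q) = True iff True = True
not P = not False = True
((Q nor R) iff (P iff Q)) -> not P = True -> True = True
So S2 is true.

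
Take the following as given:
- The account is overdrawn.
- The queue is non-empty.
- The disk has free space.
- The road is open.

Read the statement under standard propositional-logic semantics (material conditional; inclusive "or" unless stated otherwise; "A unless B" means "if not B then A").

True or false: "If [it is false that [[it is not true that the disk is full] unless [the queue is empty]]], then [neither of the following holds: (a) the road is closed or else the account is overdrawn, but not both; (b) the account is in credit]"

The statement is true.

Let V = "the disk is full" (F), P = "the queue is empty" (F), G = "the road is closed" (F), S = "the account is overdrawn" (T).
Formalization: ~(~V | P) -> ((G xor S) nor ~S)

~V = ~F = T
~V | P = T | F = T
~(~V | P) = ~T = F
G xor S = F xor T = T
~S = ~T = F
(G xor S) nor ~S = T nor F = F
~(~V | P) -> ((G xor S) nor ~S) = F -> F = T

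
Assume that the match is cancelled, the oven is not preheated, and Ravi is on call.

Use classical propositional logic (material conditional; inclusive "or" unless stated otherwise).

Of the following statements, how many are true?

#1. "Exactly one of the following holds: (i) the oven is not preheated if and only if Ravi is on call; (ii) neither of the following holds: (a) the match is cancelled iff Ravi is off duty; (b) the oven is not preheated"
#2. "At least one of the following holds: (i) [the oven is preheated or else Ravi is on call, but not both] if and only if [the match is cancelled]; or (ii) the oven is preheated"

Let V = "the oven is preheated" (F), Q = "Ravi is on call" (T), N = "the match is cancelled" (T).

#1: This is (¬V ↔ Q) ⊕ ((N ↔ ¬Q) ↓ ¬V).

¬V = ¬F = T
¬V ↔ Q = T ↔ T = T
¬Q = ¬T = F
N ↔ ¬Q = T ↔ F = F
¬V = ¬F = T
(N ↔ ¬Q) ↓ ¬V = F ↓ T = F
(¬V ↔ Q) ⊕ ((N ↔ ¬Q) ↓ ¬V) = T ⊕ F = T
So #1 is true.

#2: Formalization: ((V ⊕ Q) ↔ N) ∨ V

V ⊕ Q = F ⊕ T = T
(V ⊕ Q) ↔ N = T ↔ T = T
((V ⊕ Q) ↔ N) ∨ V = T ∨ F = T
Hence #2 is true.

Count: 2.

2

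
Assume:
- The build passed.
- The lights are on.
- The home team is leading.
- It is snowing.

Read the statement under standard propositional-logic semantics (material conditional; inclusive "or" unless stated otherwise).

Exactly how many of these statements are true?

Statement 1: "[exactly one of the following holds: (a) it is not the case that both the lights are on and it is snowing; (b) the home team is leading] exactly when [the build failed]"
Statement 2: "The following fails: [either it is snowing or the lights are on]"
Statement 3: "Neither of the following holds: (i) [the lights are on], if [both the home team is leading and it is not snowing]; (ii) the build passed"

0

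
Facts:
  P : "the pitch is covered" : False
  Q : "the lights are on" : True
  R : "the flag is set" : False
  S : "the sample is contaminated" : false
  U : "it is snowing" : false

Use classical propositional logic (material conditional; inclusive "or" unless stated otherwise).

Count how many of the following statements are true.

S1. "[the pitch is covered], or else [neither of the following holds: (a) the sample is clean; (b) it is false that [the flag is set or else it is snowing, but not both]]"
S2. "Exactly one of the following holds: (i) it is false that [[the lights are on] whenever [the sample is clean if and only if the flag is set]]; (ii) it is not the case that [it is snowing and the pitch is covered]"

1

S1: Parsed as P ∨ (¬S ↓ ¬(R ⊕ U))

¬S = ¬F = T
R ⊕ U = F ⊕ F = F
¬(R ⊕ U) = ¬F = T
¬S ↓ ¬(R ⊕ U) = T ↓ T = F
P ∨ (¬S ↓ ¬(R ⊕ U)) = F ∨ F = F
Hence S1 is false.

S2: This is ¬((¬S ↔ R) → Q) ⊕ ¬(U ∧ P).

¬S = ¬F = T
¬S ↔ R = T ↔ F = F
(¬S ↔ R) → Q = F → T = T
¬((¬S ↔ R) → Q) = ¬T = F
U ∧ P = F ∧ F = F
¬(U ∧ P) = ¬F = T
¬((¬S ↔ R) → Q) ⊕ ¬(U ∧ P) = F ⊕ T = T
Hence S2 is true.

1 of the 2 statements is true (S2).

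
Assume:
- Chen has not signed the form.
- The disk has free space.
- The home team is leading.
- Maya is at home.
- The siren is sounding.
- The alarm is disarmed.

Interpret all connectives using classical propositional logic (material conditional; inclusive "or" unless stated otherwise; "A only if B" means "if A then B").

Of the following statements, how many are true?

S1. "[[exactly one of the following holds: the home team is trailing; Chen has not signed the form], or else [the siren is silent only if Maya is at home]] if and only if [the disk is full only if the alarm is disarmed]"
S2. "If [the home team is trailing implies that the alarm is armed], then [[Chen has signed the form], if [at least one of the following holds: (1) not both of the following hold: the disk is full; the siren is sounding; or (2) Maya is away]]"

1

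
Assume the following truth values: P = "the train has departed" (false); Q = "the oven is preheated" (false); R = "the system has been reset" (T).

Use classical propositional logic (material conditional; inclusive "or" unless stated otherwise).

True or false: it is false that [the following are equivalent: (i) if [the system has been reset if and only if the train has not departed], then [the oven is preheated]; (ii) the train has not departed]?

True.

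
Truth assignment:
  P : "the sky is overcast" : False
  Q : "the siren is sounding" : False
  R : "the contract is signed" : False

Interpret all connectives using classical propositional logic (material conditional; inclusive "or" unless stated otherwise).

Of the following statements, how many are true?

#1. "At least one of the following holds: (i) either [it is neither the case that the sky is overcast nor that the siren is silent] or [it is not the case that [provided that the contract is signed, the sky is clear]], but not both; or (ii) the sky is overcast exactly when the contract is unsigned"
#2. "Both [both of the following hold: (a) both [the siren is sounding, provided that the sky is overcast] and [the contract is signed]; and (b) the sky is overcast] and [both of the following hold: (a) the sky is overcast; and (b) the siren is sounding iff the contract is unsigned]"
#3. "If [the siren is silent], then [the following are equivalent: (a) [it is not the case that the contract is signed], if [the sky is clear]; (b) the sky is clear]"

#1: Formalization: ((P ↓ ¬Q) ⊕ ¬(R → ¬P)) ∨ (P ↔ ¬R)

¬Q = ¬F = T
P ↓ ¬Q = F ↓ T = F
¬P = ¬F = T
R → ¬P = F → T = T
¬(R → ¬P) = ¬T = F
(P ↓ ¬Q) ⊕ ¬(R → ¬P) = F ⊕ F = F
¬R = ¬F = T
P ↔ ¬R = F ↔ T = F
((P ↓ ¬Q) ⊕ ¬(R → ¬P)) ∨ (P ↔ ¬R) = F ∨ F = F
Thus #1 is false.

#2: Formalization: (((P → Q) ∧ R) ∧ P) ∧ (P ∧ (Q ↔ ¬R))

P → Q = F → F = T
(P → Q) ∧ R = T ∧ F = F
((P → Q) ∧ R) ∧ P = F ∧ F = F
¬R = ¬F = T
Q ↔ ¬R = F ↔ T = F
P ∧ (Q ↔ ¬R) = F ∧ F = F
(((P → Q) ∧ R) ∧ P) ∧ (P ∧ (Q ↔ ¬R)) = F ∧ F = F
Thus #2 is false.

#3: This is ¬Q → ((¬P → ¬R) ↔ ¬P).

¬Q = ¬F = T
¬P = ¬F = T
¬R = ¬F = T
¬P → ¬R = T → T = T
¬P = ¬F = T
(¬P → ¬R) ↔ ¬P = T ↔ T = T
¬Q → ((¬P → ¬R) ↔ ¬P) = T → T = T
So #3 is true.

True statements: 1 (#3).

1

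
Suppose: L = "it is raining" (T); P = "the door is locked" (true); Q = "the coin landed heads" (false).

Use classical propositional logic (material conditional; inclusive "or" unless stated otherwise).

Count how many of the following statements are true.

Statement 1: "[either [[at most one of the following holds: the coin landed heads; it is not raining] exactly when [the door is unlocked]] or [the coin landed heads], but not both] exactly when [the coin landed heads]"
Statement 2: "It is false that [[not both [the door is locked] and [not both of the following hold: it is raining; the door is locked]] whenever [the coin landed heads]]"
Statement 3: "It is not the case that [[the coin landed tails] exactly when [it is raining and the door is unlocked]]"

2

Statement 1: Formalization: (((Q nand not L) iff not P) xor Q) iff Q

not L = not True = False
Q nand not L = False nand False = True
not P = not True = False
(Q nand not L) iff not P = True iff False = False
((Q nand not L) iff not P) xor Q = False xor False = False
(((Q nand not L) iff not P) xor Q) iff Q = False iff False = True
Hence Statement 1 is true.

Statement 2: This is not (Q -> (P nand (L nand P))).

L nand P = True nand True = False
P nand (L nand P) = True nand False = True
Q -> (P nand (L nand P)) = False -> True = True
not (Q -> (P nand (L nand P))) = not True = False
Thus Statement 2 is false.

Statement 3: In symbols: not (not Q iff (L and not P))

not Q = not False = True
not P = not True = False
L and not P = True and False = False
not Q iff (L and not P) = True iff False = False
not (not Q iff (L and not P)) = not False = True
Thus Statement 3 is true.

2 of the 3 statements are true (Statement 1, Statement 3).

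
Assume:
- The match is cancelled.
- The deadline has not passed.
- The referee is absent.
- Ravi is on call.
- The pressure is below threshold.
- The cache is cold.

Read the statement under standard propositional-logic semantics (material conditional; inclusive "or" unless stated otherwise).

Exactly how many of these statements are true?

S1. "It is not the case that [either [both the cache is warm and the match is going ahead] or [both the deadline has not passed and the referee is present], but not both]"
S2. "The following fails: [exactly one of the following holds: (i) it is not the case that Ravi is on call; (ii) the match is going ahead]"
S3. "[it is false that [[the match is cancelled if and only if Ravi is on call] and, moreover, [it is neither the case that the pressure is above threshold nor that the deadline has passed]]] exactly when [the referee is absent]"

2

Let R = "the cache is warm" (F), D = "the match is cancelled" (T), G = "the deadline has passed" (F), S = "the referee is present" (F), W = "Ravi is on call" (T), P = "the pressure is above threshold" (F).

S1: Parsed as ~((R & ~D) xor (~G & S))

~D = ~T = F
R & ~D = F & F = F
~G = ~F = T
~G & S = T & F = F
(R & ~D) xor (~G & S) = F xor F = F
~((R & ~D) xor (~G & S)) = ~F = T
Hence S1 is true.

S2: This is ~(~W xor ~D).

~W = ~T = F
~D = ~T = F
~W xor ~D = F xor F = F
~(~W xor ~D) = ~F = T
Hence S2 is true.

S3: Formalization: ~((D <-> W) & (P nor G)) <-> ~S

D <-> W = T <-> T = T
P nor G = F nor F = T
(D <-> W) & (P nor G) = T & T = T
~((D <-> W) & (P nor G)) = ~T = F
~S = ~F = T
~((D <-> W) & (P nor G)) <-> ~S = F <-> T = F
So S3 is false.

Count: 2.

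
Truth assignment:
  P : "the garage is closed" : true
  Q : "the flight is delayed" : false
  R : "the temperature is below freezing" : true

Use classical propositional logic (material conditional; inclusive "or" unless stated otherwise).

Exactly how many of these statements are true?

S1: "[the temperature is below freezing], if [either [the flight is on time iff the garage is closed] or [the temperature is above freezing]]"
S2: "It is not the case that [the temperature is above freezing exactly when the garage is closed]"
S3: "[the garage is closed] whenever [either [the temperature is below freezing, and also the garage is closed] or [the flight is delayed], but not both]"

3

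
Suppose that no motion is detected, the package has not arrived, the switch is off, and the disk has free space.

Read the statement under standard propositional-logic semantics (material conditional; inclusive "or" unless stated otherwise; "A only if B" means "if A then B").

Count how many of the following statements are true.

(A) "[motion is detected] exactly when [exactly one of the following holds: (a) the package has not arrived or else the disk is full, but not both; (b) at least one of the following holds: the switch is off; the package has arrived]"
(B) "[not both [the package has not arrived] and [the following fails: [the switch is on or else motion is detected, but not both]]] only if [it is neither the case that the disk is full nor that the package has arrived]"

2

Let P = "motion is detected" (F), Q = "the package has arrived" (F), S = "the disk is full" (F), R = "the switch is on" (F).

(A): Formalization: P <-> ((~Q xor S) xor (~R | Q))

~Q = ~F = T
~Q xor S = T xor F = T
~R = ~F = T
~R | Q = T | F = T
(~Q xor S) xor (~R | Q) = T xor T = F
P <-> ((~Q xor S) xor (~R | Q)) = F <-> F = T
Hence (A) is true.

(B): Parsed as (~Q nand ~(R xor P)) -> (S nor Q)

~Q = ~F = T
R xor P = F xor F = F
~(R xor P) = ~F = T
~Q nand ~(R xor P) = T nand T = F
S nor Q = F nor F = T
(~Q nand ~(R xor P)) -> (S nor Q) = F -> T = T
Thus (B) is true.

True statements: 2.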